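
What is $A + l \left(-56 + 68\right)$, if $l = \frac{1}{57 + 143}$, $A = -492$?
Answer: $- \frac{24597}{50} \approx -491.94$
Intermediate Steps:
$l = \frac{1}{200} \approx 0.005$
$A + l \left(-56 + 68\right) = -492 + \frac{-56 + 68}{200} = -492 + \frac{1}{200} \cdot 12 = -492 + \frac{3}{50} = - \frac{24597}{50}$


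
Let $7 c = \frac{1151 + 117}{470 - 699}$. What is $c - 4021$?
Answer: $- \frac{6446931}{1603} \approx -4021.8$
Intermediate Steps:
$c = - \frac{1268}{1603}$ ($c = \frac{\left(1151 + 117\right) \frac{1}{470 - 699}}{7} = \frac{1268 \frac{1}{-229}}{7} = \frac{1268 \left(- \frac{1}{229}\right)}{7} = \frac{1}{7} \left(- \frac{1268}{229}\right) = - \frac{1268}{1603} \approx -0.79102$)
$c - 4021 = - \frac{1268}{1603} - 4021 = - \frac{6446931}{1603}$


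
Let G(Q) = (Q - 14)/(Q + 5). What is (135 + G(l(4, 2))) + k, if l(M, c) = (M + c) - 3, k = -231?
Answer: -779/8 ≈ -97.375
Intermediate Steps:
l(M, c) = -3 + M + c
G(Q) = (-14 + Q)/(5 + Q)
(135 + G(l(4, 2))) + k = (135 + (-14 + (-3 + 4 + 2))/(5 + (-3 + 4 + 2))) - 231 = (135 + (-14 + 3)/(5 + 3)) - 231 = (135 - 11/8) - 231 = 1069/8 - 231 = -779/8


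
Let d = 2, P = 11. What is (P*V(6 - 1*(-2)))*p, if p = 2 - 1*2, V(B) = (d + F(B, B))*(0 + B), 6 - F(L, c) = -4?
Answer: 0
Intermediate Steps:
F(L, c) = 10 (F(L, c) = 6 - 1*(-4) = 6 + 4 = 10)
V(B) = 12*B (V(B) = (2 + 10)*(0 + B) = 12*B)
p = 0 (p = 2 - 2 = 0)
(P*V(6 - 1*(-2)))*p = (11*(12*(6 - 1*(-2))))*0 = (11*(12*(6 + 2)))*0 = (11*(12*8))*0 = (11*96)*0 = 1056*0 = 0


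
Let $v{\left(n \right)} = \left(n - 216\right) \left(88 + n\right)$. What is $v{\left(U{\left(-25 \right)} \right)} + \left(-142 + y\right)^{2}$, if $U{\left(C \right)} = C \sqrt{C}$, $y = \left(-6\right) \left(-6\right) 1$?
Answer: $-23397 + 16000 i \approx -23397.0 + 16000.0 i$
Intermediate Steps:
$y = 36$ ($y = 36 \cdot 1 = 36$)
$U{\left(C \right)} = C^{\frac{3}{2}}$
$v{\left(n \right)} = \left(-216 + n\right) \left(88 + n\right)$
$v{\left(U{\left(-25 \right)} \right)} + \left(-142 + y\right)^{2} = \left(-19008 + \left(\left(-25\right)^{\frac{3}{2}}\right)^{2} - 128 \left(-25\right)^{\frac{3}{2}}\right) + \left(-142 + 36\right)^{2} = \left(-19008 + \left(- 125 i\right)^{2} - 128 \left(- 125 i\right)\right) + \left(-106\right)^{2} = \left(-19008 - 15625 + 16000 i\right) + 11236 = \left(-34633 + 16000 i\right) + 11236 = -23397 + 16000 i$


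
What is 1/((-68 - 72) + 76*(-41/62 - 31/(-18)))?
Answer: -279/16564 ≈ -0.016844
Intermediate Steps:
1/((-68 - 72) + 76*(-41/62 - 31/(-18))) = 1/(-140 + 76*(-41*1/62 - 31*(-1/18))) = 1/(-140 + 76*(-41/62 + 31/18)) = 1/(-140 + 76*(296/279)) = 1/(-140 + 22496/279) = 1/(-16564/279) = -279/16564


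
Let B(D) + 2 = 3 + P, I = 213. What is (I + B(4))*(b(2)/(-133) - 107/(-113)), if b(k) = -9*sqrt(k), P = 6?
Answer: 23540/113 + 1980*sqrt(2)/133 ≈ 229.37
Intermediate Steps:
B(D) = 7 (B(D) = -2 + (3 + 6) = -2 + 9 = 7)
(I + B(4))*(b(2)/(-133) - 107/(-113)) = (213 + 7)*(-9*sqrt(2)/(-133) - 107/(-113)) = 220*(-9*sqrt(2)*(-1/133) - 107*(-1/113)) = 220*(9*sqrt(2)/133 + 107/113) = 220*(107/113 + 9*sqrt(2)/133) = 23540/113 + 1980*sqrt(2)/133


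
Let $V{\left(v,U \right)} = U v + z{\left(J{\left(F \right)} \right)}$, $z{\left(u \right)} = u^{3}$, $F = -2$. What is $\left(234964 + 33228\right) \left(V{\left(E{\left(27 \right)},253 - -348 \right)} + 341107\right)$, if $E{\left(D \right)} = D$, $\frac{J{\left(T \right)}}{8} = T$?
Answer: $94735605696$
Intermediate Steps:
$J{\left(T \right)} = 8 T$
$V{\left(v,U \right)} = -4096 + U v$ ($V{\left(v,U \right)} = U v + \left(8 \left(-2\right)\right)^{3} = U v + \left(-16\right)^{3} = U v - 4096 = -4096 + U v$)
$\left(234964 + 33228\right) \left(V{\left(E{\left(27 \right)},253 - -348 \right)} + 341107\right) = \left(234964 + 33228\right) \left(\left(-4096 + \left(253 - -348\right) 27\right) + 341107\right) = 268192 \left(\left(-4096 + \left(253 + 348\right) 27\right) + 341107\right) = 268192 \left(\left(-4096 + 601 \cdot 27\right) + 341107\right) = 268192 \left(\left(-4096 + 16227\right) + 341107\right) = 268192 \left(12131 + 341107\right) = 268192 \cdot 353238 = 94735605696$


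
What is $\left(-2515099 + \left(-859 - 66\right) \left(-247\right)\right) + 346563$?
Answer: $-1940061$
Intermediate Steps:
$\left(-2515099 + \left(-859 - 66\right) \left(-247\right)\right) + 346563 = \left(-2515099 - -228475\right) + 346563 = \left(-2515099 + 228475\right) + 346563 = -2286624 + 346563 = -1940061$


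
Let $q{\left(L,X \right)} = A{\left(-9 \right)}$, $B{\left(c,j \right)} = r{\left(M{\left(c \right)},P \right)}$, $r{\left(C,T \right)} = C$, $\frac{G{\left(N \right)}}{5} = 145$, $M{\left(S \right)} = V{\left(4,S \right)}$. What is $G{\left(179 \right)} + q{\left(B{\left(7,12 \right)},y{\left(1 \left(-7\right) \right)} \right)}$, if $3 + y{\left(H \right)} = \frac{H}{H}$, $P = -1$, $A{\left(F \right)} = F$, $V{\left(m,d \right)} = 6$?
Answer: $716$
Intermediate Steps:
$M{\left(S \right)} = 6$
$y{\left(H \right)} = -2$ ($y{\left(H \right)} = -3 + \frac{H}{H} = -3 + 1 = -2$)
$G{\left(N \right)} = 725$ ($G{\left(N \right)} = 5 \cdot 145 = 725$)
$B{\left(c,j \right)} = 6$
$q{\left(L,X \right)} = -9$
$G{\left(179 \right)} + q{\left(B{\left(7,12 \right)},y{\left(1 \left(-7\right) \right)} \right)} = 725 - 9 = 716$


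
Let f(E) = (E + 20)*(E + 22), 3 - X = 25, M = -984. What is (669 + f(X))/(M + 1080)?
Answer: 223/32 ≈ 6.9688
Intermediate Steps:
X = -22 (X = 3 - 1*25 = 3 - 25 = -22)
f(E) = (20 + E)*(22 + E)
(669 + f(X))/(M + 1080) = (669 + (440 + (-22)² + 42*(-22)))/(-984 + 1080) = (669 + (440 + 484 - 924))/96 = (669 + 0)*(1/96) = 669*(1/96) = 223/32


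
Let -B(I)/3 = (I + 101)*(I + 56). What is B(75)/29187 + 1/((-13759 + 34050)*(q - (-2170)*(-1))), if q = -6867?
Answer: -4227773357681/1784004463143 ≈ -2.3698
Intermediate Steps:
B(I) = -3*(56 + I)*(101 + I) (B(I) = -3*(I + 101)*(I + 56) = -3*(101 + I)*(56 + I) = -3*(56 + I)*(101 + I))
B(75)/29187 + 1/((-13759 + 34050)*(q - (-2170)*(-1))) = (-16968 - 471*75 - 3*75²)/29187 + 1/((-13759 + 34050)*(-6867 - (-2170)*(-1))) = (-16968 - 35325 - 3*5625)*(1/29187) + 1/(20291*(-6867 - 1*2170)) = (-16968 - 35325 - 16875)*(1/29187) + 1/(20291*(-6867 - 2170)) = -69168*1/29187 + (1/20291)/(-9037) = -23056/9729 + (1/20291)*(-1/9037) = -23056/9729 - 1/183369767 = -4227773357681/1784004463143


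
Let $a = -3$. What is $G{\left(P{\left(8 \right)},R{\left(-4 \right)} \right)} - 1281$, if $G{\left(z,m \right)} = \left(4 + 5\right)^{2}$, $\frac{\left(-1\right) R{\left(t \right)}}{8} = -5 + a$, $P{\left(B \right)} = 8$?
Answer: $-1200$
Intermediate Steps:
$R{\left(t \right)} = 64$ ($R{\left(t \right)} = - 8 \left(-5 - 3\right) = \left(-8\right) \left(-8\right) = 64$)
$G{\left(z,m \right)} = 81$ ($G{\left(z,m \right)} = 9^{2} = 81$)
$G{\left(P{\left(8 \right)},R{\left(-4 \right)} \right)} - 1281 = 81 - 1281 = -1200$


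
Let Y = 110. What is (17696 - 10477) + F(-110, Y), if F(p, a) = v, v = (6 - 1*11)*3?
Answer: 7204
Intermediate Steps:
v = -15 (v = (6 - 11)*3 = -5*3 = -15)
F(p, a) = -15
(17696 - 10477) + F(-110, Y) = (17696 - 10477) - 15 = 7219 - 15 = 7204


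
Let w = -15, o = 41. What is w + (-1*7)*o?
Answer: -302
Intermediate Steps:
w + (-1*7)*o = -15 - 1*7*41 = -15 - 7*41 = -15 - 287 = -302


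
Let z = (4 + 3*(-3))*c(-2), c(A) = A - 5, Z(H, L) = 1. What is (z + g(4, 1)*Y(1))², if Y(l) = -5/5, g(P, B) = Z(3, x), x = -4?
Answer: 1156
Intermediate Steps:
g(P, B) = 1
c(A) = -5 + A
z = 35 (z = (4 + 3*(-3))*(-5 - 2) = (4 - 9)*(-7) = -5*(-7) = 35)
Y(l) = -1 (Y(l) = -5*⅕ = -1)
(z + g(4, 1)*Y(1))² = (35 + 1*(-1))² = (35 - 1)² = 34² = 1156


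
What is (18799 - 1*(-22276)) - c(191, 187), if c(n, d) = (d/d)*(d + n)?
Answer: 40697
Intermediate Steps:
c(n, d) = d + n (c(n, d) = 1*(d + n) = d + n)
(18799 - 1*(-22276)) - c(191, 187) = (18799 - 1*(-22276)) - (187 + 191) = (18799 + 22276) - 1*378 = 41075 - 378 = 40697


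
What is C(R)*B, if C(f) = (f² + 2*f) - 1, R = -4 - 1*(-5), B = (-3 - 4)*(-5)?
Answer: 70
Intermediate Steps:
B = 35 (B = -7*(-5) = 35)
R = 1 (R = -4 + 5 = 1)
C(f) = -1 + f² + 2*f
C(R)*B = (-1 + 1² + 2*1)*35 = (-1 + 1 + 2)*35 = 2*35 = 70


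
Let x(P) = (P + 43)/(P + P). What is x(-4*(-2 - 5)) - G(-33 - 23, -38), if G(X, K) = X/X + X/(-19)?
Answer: -2851/1064 ≈ -2.6795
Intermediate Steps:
G(X, K) = 1 - X/19 (G(X, K) = 1 + X*(-1/19) = 1 - X/19)
x(P) = (43 + P)/(2*P) (x(P) = (43 + P)/((2*P)) = (43 + P)*(1/(2*P)) = (43 + P)/(2*P))
x(-4*(-2 - 5)) - G(-33 - 23, -38) = (43 - 4*(-2 - 5))/(2*((-4*(-2 - 5)))) - (1 - (-33 - 23)/19) = (43 - 4*(-7))/(2*((-4*(-7)))) - (1 - 1/19*(-56)) = (½)*(43 + 28)/28 - (1 + 56/19) = (½)*(1/28)*71 - 1*75/19 = 71/56 - 75/19 = -2851/1064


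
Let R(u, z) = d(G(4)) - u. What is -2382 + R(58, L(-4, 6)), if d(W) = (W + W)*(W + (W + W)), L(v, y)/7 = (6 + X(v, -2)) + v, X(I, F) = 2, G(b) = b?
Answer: -2344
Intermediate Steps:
L(v, y) = 56 + 7*v (L(v, y) = 7*((6 + 2) + v) = 7*(8 + v) = 56 + 7*v)
d(W) = 6*W**2 (d(W) = (2*W)*(W + 2*W) = (2*W)*(3*W) = 6*W**2)
R(u, z) = 96 - u (R(u, z) = 6*4**2 - u = 6*16 - u = 96 - u)
-2382 + R(58, L(-4, 6)) = -2382 + (96 - 1*58) = -2382 + (96 - 58) = -2382 + 38 = -2344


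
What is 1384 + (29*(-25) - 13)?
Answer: 646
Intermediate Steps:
1384 + (29*(-25) - 13) = 1384 + (-725 - 13) = 1384 - 738 = 646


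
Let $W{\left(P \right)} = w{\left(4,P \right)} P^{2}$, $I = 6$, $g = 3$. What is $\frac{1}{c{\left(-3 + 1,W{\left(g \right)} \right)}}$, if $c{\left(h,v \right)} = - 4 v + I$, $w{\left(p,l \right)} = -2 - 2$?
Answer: $\frac{1}{150} \approx 0.0066667$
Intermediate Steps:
$w{\left(p,l \right)} = -4$ ($w{\left(p,l \right)} = -2 - 2 = -4$)
$W{\left(P \right)} = - 4 P^{2}$
$c{\left(h,v \right)} = 6 - 4 v$ ($c{\left(h,v \right)} = - 4 v + 6 = 6 - 4 v$)
$\frac{1}{c{\left(-3 + 1,W{\left(g \right)} \right)}} = \frac{1}{6 - 4 \left(- 4 \cdot 3^{2}\right)} = \frac{1}{6 - 4 \left(\left(-4\right) 9\right)} = \frac{1}{6 - -144} = \frac{1}{6 + 144} = \frac{1}{150}$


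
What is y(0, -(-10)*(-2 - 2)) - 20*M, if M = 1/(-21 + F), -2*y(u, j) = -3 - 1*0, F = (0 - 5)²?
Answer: -7/2 ≈ -3.5000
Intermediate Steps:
F = 25 (F = (-5)² = 25)
y(u, j) = 3/2 (y(u, j) = -(-3 - 1*0)/2 = -(-3 + 0)/2 = -½*(-3) = 3/2)
M = ¼ (M = 1/(-21 + 25) = 1/4 = ¼ ≈ 0.25000)
y(0, -(-10)*(-2 - 2)) - 20*M = 3/2 - 20*¼ = 3/2 - 5 = -7/2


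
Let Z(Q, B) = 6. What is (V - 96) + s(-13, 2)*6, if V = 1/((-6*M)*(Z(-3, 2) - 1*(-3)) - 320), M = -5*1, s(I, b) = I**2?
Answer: 45899/50 ≈ 917.98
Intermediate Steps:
M = -5
V = -1/50 (V = 1/((-6*(-5))*(6 - 1*(-3)) - 320) = 1/(30*(6 + 3) - 320) = 1/(30*9 - 320) = 1/(270 - 320) = 1/(-50) = -1/50 ≈ -0.020000)
(V - 96) + s(-13, 2)*6 = (-1/50 - 96) + (-13)**2*6 = -4801/50 + 169*6 = -4801/50 + 1014 = 45899/50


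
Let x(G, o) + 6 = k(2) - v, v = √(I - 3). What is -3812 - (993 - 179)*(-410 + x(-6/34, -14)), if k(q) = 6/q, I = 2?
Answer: 332370 + 814*I ≈ 3.3237e+5 + 814.0*I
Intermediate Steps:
v = I (v = √(2 - 3) = √(-1) = I ≈ 1.0*I)
x(G, o) = -3 - I (x(G, o) = -6 + (6/2 - I) = -6 + (6*(½) - I) = -6 + (3 - I) = -3 - I)
-3812 - (993 - 179)*(-410 + x(-6/34, -14)) = -3812 - (993 - 179)*(-410 + (-3 - I)) = -3812 - 814*(-413 - I) = -3812 - (-336182 - 814*I) = -3812 + (336182 + 814*I) = 332370 + 814*I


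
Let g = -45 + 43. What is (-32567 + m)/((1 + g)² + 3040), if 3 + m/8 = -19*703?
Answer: -139447/3041 ≈ -45.856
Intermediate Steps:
g = -2
m = -106880 (m = -24 + 8*(-19*703) = -24 + 8*(-1*13357) = -24 + 8*(-13357) = -24 - 106856 = -106880)
(-32567 + m)/((1 + g)² + 3040) = (-32567 - 106880)/((1 - 2)² + 3040) = -139447/((-1)² + 3040) = -139447/(1 + 3040) = -139447/3041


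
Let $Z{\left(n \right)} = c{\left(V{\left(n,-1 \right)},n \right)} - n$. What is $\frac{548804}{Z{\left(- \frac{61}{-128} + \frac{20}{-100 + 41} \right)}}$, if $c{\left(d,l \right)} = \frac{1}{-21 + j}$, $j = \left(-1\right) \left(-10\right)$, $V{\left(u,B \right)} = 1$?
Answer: $- \frac{45590245888}{18981} \approx -2.4019 \cdot 10^{6}$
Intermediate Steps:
$j = 10$
$c{\left(d,l \right)} = - \frac{1}{11}$ ($c{\left(d,l \right)} = \frac{1}{-21 + 10} = \frac{1}{-11} = - \frac{1}{11}$)
$Z{\left(n \right)} = - \frac{1}{11} - n$
$\frac{548804}{Z{\left(- \frac{61}{-128} + \frac{20}{-100 + 41} \right)}} = \frac{548804}{- \frac{1}{11} - \left(- \frac{61}{-128} + \frac{20}{-100 + 41}\right)} = \frac{548804}{- \frac{1}{11} - \left(\left(-61\right) \left(- \frac{1}{128}\right) + \frac{20}{-59}\right)} = \frac{548804}{- \frac{1}{11} - \left(\frac{61}{128} + 20 \left(- \frac{1}{59}\right)\right)} = \frac{548804}{- \frac{1}{11} - \left(\frac{61}{128} - \frac{20}{59}\right)} = \frac{548804}{- \frac{1}{11} - \frac{1039}{7552}} = \frac{548804}{- \frac{18981}{83072}} = 548804 \left(- \frac{83072}{18981}\right) = - \frac{45590245888}{18981}$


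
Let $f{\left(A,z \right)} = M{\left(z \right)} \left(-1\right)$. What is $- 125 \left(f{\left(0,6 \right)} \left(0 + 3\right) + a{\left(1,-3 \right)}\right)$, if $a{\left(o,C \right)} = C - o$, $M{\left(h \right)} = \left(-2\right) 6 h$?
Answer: $-26500$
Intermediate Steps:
$M{\left(h \right)} = - 12 h$
$f{\left(A,z \right)} = 12 z$ ($f{\left(A,z \right)} = - 12 z \left(-1\right) = 12 z$)
$- 125 \left(f{\left(0,6 \right)} \left(0 + 3\right) + a{\left(1,-3 \right)}\right) = - 125 \left(12 \cdot 6 \left(0 + 3\right) - 4\right) = - 125 \left(72 \cdot 3 - 4\right) = - 125 \left(216 - 4\right) = \left(-125\right) 212 = -26500$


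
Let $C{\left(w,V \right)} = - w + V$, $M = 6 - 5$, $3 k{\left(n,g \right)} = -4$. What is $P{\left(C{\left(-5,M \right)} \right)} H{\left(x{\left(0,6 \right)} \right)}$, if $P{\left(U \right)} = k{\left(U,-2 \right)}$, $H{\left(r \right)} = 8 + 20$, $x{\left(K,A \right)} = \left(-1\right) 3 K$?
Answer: $- \frac{112}{3} \approx -37.333$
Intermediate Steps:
$x{\left(K,A \right)} = - 3 K$
$H{\left(r \right)} = 28$
$k{\left(n,g \right)} = - \frac{4}{3}$ ($k{\left(n,g \right)} = \frac{1}{3} \left(-4\right) = - \frac{4}{3}$)
$M = 1$
$C{\left(w,V \right)} = V - w$
$P{\left(U \right)} = - \frac{4}{3}$
$P{\left(C{\left(-5,M \right)} \right)} H{\left(x{\left(0,6 \right)} \right)} = \left(- \frac{4}{3}\right) 28 = - \frac{112}{3}$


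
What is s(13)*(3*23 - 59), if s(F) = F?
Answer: 130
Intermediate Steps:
s(13)*(3*23 - 59) = 13*(3*23 - 59) = 13*(69 - 59) = 13*10 = 130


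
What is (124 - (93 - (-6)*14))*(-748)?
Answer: 39644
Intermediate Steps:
(124 - (93 - (-6)*14))*(-748) = (124 - (93 - 1*(-84)))*(-748) = (124 - (93 + 84))*(-748) = (124 - 1*177)*(-748) = (124 - 177)*(-748) = -53*(-748) = 39644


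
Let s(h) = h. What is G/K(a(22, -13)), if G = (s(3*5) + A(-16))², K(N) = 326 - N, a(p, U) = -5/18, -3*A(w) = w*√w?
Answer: -4142/5873 + 11520*I/5873 ≈ -0.70526 + 1.9615*I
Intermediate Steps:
A(w) = -w^(3/2)/3 (A(w) = -w*√w/3 = -w^(3/2)/3)
a(p, U) = -5/18 (a(p, U) = -5*1/18 = -5/18)
G = (15 + 64*I/3)² (G = (3*5 - (-64)*I/3)² = (15 - (-64)*I/3)² = (15 + 64*I/3)² ≈ -230.11 + 640.0*I)
G/K(a(22, -13)) = (-2071/9 + 640*I)/(326 - 1*(-5/18)) = (-2071/9 + 640*I)/(326 + 5/18) = (-2071/9 + 640*I)/(5873/18) = (-2071/9 + 640*I)*(18/5873) = -4142/5873 + 11520*I/5873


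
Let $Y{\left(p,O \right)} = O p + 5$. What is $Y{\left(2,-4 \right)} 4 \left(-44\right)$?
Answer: $528$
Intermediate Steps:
$Y{\left(p,O \right)} = 5 + O p$
$Y{\left(2,-4 \right)} 4 \left(-44\right) = \left(5 - 8\right) 4 \left(-44\right) = \left(-3\right) 4 \left(-44\right) = \left(-12\right) \left(-44\right) = 528$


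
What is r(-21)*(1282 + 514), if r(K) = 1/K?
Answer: -1796/21 ≈ -85.524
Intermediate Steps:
r(-21)*(1282 + 514) = (1282 + 514)/(-21) = -1/21*1796 = -1796/21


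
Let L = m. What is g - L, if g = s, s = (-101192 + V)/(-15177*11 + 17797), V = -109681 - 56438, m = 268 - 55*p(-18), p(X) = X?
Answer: -9861231/7850 ≈ -1256.2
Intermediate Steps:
m = 1258 (m = 268 - 55*(-18) = 268 + 990 = 1258)
V = -166119
s = 14069/7850 (s = (-101192 - 166119)/(-15177*11 + 17797) = -267311/(-166947 + 17797) = -267311/(-149150) = -267311*(-1/149150) = 14069/7850 ≈ 1.7922)
L = 1258
g = 14069/7850 ≈ 1.7922
g - L = 14069/7850 - 1*1258 = 14069/7850 - 1258 = -9861231/7850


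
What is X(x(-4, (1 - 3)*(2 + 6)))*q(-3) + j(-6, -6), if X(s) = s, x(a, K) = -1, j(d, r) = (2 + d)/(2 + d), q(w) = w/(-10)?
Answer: 7/10 ≈ 0.70000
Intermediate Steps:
q(w) = -w/10 (q(w) = w*(-1/10) = -w/10)
j(d, r) = 1
X(x(-4, (1 - 3)*(2 + 6)))*q(-3) + j(-6, -6) = -(-1)*(-3)/10 + 1 = -1*3/10 + 1 = -3/10 + 1 = 7/10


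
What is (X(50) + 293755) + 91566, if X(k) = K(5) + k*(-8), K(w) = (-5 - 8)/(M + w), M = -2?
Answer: 1154750/3 ≈ 3.8492e+5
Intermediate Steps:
K(w) = -13/(-2 + w) (K(w) = (-5 - 8)/(-2 + w) = -13/(-2 + w))
X(k) = -13/3 - 8*k (X(k) = -13/(-2 + 5) + k*(-8) = -13/3 - 8*k)
(X(50) + 293755) + 91566 = ((-13/3 - 8*50) + 293755) + 91566 = ((-13/3 - 400) + 293755) + 91566 = (-1213/3 + 293755) + 91566 = 880052/3 + 91566 = 1154750/3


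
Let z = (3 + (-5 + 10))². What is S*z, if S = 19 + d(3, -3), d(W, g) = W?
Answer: 1408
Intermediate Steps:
S = 22 (S = 19 + 3 = 22)
z = 64 (z = (3 + 5)² = 8² = 64)
S*z = 22*64 = 1408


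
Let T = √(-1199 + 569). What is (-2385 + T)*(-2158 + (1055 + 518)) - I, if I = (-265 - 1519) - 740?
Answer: 1397749 - 1755*I*√70 ≈ 1.3977e+6 - 14683.0*I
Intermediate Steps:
T = 3*I*√70 (T = √(-630) = 3*I*√70 ≈ 25.1*I)
I = -2524 (I = -1784 - 740 = -2524)
(-2385 + T)*(-2158 + (1055 + 518)) - I = (-2385 + 3*I*√70)*(-2158 + (1055 + 518)) - 1*(-2524) = (-2385 + 3*I*√70)*(-2158 + 1573) + 2524 = (-2385 + 3*I*√70)*(-585) + 2524 = (1395225 - 1755*I*√70) + 2524 = 1397749 - 1755*I*√70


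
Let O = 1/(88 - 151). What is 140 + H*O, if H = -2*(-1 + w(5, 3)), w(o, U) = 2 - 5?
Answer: 8812/63 ≈ 139.87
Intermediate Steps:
O = -1/63 (O = 1/(-63) = -1/63 ≈ -0.015873)
w(o, U) = -3
H = 8 (H = -2*(-1 - 3) = -2*(-4) = 8)
140 + H*O = 140 + 8*(-1/63) = 140 - 8/63 = 8812/63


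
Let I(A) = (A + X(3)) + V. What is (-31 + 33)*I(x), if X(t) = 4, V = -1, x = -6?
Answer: -6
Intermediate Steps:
I(A) = 3 + A (I(A) = (A + 4) - 1 = (4 + A) - 1 = 3 + A)
(-31 + 33)*I(x) = (-31 + 33)*(3 - 6) = 2*(-3) = -6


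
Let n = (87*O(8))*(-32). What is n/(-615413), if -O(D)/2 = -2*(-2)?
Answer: -22272/615413 ≈ -0.036190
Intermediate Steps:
O(D) = -8 (O(D) = -(-4)*(-2) = -2*4 = -8)
n = 22272 (n = (87*(-8))*(-32) = -696*(-32) = 22272)
n/(-615413) = 22272/(-615413) = 22272*(-1/615413) = -22272/615413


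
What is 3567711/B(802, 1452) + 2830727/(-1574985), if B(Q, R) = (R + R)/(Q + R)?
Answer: 2110903931801647/762292740 ≈ 2.7692e+6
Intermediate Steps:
B(Q, R) = 2*R/(Q + R) (B(Q, R) = (2*R)/(Q + R) = 2*R/(Q + R))
3567711/B(802, 1452) + 2830727/(-1574985) = 3567711/((2*1452/(802 + 1452))) + 2830727/(-1574985) = 3567711/((2*1452/2254)) + 2830727*(-1/1574985) = 3567711/((2*1452*(1/2254))) - 2830727/1574985 = 3567711/(1452/1127) - 2830727/1574985 = 3567711*(1127/1452) - 2830727/1574985 = 1340270099/484 - 2830727/1574985 = 2110903931801647/762292740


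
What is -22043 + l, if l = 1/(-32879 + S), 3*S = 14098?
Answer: -1863493180/84539 ≈ -22043.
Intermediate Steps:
S = 14098/3 (S = (1/3)*14098 = 14098/3 ≈ 4699.3)
l = -3/84539 (l = 1/(-32879 + 14098/3) = 1/(-84539/3) = -3/84539 ≈ -3.5487e-5)
-22043 + l = -22043 - 3/84539 = -1863493180/84539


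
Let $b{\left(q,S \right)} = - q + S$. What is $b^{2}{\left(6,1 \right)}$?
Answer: $25$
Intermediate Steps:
$b{\left(q,S \right)} = S - q$
$b^{2}{\left(6,1 \right)} = \left(1 - 6\right)^{2} = \left(-5\right)^{2} = 25$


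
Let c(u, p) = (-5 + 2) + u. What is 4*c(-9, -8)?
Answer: -48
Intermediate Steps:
c(u, p) = -3 + u
4*c(-9, -8) = 4*(-3 - 9) = 4*(-12) = -48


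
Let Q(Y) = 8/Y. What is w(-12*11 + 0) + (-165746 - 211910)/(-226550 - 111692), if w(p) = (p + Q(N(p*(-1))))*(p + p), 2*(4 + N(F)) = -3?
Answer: 5958659900/169121 ≈ 35233.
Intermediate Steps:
N(F) = -11/2 (N(F) = -4 + (1/2)*(-3) = -4 - 3/2 = -11/2)
w(p) = 2*p*(-16/11 + p) (w(p) = (p + 8/(-11/2))*(p + p) = (p + 8*(-2/11))*(2*p) = (p - 16/11)*(2*p) = (-16/11 + p)*(2*p) = 2*p*(-16/11 + p))
w(-12*11 + 0) + (-165746 - 211910)/(-226550 - 111692) = 2*(-12*11 + 0)*(-16 + 11*(-12*11 + 0))/11 + (-165746 - 211910)/(-226550 - 111692) = 2*(-132 + 0)*(-16 + 11*(-132 + 0))/11 - 377656/(-338242) = (2/11)*(-132)*(-16 + 11*(-132)) - 377656*(-1/338242) = (2/11)*(-132)*(-16 - 1452) + 188828/169121 = (2/11)*(-132)*(-1468) + 188828/169121 = 35232 + 188828/169121 = 5958659900/169121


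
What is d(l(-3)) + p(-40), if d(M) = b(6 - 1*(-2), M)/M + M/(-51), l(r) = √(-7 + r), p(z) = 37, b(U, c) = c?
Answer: 38 - I*√10/51 ≈ 38.0 - 0.062005*I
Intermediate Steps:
d(M) = 1 - M/51 (d(M) = M/M + M/(-51) = 1 + M*(-1/51) = 1 - M/51)
d(l(-3)) + p(-40) = (1 - √(-7 - 3)/51) + 37 = (1 - I*√10/51) + 37 = 38 - I*√10/51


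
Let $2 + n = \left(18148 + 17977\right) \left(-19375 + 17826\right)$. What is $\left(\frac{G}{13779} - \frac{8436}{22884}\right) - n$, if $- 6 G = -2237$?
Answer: $\frac{8822241255864523}{157659318} \approx 5.5958 \cdot 10^{7}$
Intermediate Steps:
$G = \frac{2237}{6}$ ($G = \left(- \frac{1}{6}\right) \left(-2237\right) = \frac{2237}{6} \approx 372.83$)
$n = -55957627$ ($n = -2 + \left(18148 + 17977\right) \left(-19375 + 17826\right) = -2 + 36125 \left(-1549\right) = -2 - 55957625 = -55957627$)
$\left(\frac{G}{13779} - \frac{8436}{22884}\right) - n = \left(\frac{2237}{6 \cdot 13779} - \frac{8436}{22884}\right) - -55957627 = \left(\frac{2237}{6} \cdot \frac{1}{13779} - \frac{703}{1907}\right) + 55957627 = \left(\frac{2237}{82674} - \frac{703}{1907}\right) + 55957627 = - \frac{53853863}{157659318} + 55957627 = \frac{8822241255864523}{157659318}$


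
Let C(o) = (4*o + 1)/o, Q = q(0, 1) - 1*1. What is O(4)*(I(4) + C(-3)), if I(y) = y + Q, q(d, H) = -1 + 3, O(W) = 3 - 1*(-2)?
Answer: 130/3 ≈ 43.333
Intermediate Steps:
O(W) = 5 (O(W) = 3 + 2 = 5)
q(d, H) = 2
Q = 1 (Q = 2 - 1*1 = 2 - 1 = 1)
C(o) = (1 + 4*o)/o
I(y) = 1 + y (I(y) = y + 1 = 1 + y)
O(4)*(I(4) + C(-3)) = 5*((1 + 4) + (4 + 1/(-3))) = 5*(5 + (4 - ⅓)) = 5*(5 + 11/3) = 5*(26/3) = 130/3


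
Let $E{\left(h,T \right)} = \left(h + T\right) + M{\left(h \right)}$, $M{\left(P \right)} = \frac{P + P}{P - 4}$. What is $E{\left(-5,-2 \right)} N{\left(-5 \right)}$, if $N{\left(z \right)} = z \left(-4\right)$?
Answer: $- \frac{1060}{9} \approx -117.78$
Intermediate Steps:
$M{\left(P \right)} = \frac{2 P}{-4 + P}$
$N{\left(z \right)} = - 4 z$
$E{\left(h,T \right)} = T + h + \frac{2 h}{-4 + h}$ ($E{\left(h,T \right)} = \left(h + T\right) + \frac{2 h}{-4 + h} = \left(T + h\right) + \frac{2 h}{-4 + h} = T + h + \frac{2 h}{-4 + h}$)
$E{\left(-5,-2 \right)} N{\left(-5 \right)} = \frac{2 \left(-5\right) + \left(-4 - 5\right) \left(-2 - 5\right)}{-4 - 5} \left(\left(-4\right) \left(-5\right)\right) = \frac{-10 - -63}{-9} \cdot 20 = - \frac{-10 + 63}{9} \cdot 20 = \left(- \frac{1}{9}\right) 53 \cdot 20 = \left(- \frac{53}{9}\right) 20 = - \frac{1060}{9}$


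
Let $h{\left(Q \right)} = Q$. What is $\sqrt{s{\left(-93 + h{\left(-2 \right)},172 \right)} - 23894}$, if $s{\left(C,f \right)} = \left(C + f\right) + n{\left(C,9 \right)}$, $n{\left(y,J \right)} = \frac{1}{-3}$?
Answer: $\frac{2 i \sqrt{53589}}{3} \approx 154.33 i$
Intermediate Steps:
$n{\left(y,J \right)} = - \frac{1}{3}$
$s{\left(C,f \right)} = - \frac{1}{3} + C + f$ ($s{\left(C,f \right)} = \left(C + f\right) - \frac{1}{3} = - \frac{1}{3} + C + f$)
$\sqrt{s{\left(-93 + h{\left(-2 \right)},172 \right)} - 23894} = \sqrt{\left(- \frac{1}{3} - 95 + 172\right) - 23894} = \sqrt{\frac{230}{3} - 23894} = \sqrt{- \frac{71452}{3}} = \frac{2 i \sqrt{53589}}{3}$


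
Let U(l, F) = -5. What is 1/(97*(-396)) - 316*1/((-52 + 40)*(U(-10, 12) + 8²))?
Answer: 1011457/2266308 ≈ 0.44630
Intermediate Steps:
1/(97*(-396)) - 316*1/((-52 + 40)*(U(-10, 12) + 8²)) = 1/(97*(-396)) - 316*1/((-52 + 40)*(-5 + 8²)) = (1/97)*(-1/396) - 316*(-1/(12*(-5 + 64))) = -1/38412 - 316/((-12*59)) = -1/38412 - 316/(-708) = -1/38412 - 316*(-1/708) = -1/38412 + 79/177 = 1011457/2266308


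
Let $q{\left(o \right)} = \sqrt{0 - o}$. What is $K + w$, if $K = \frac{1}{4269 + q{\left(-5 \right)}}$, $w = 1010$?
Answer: $\frac{18406603829}{18224356} - \frac{\sqrt{5}}{18224356} \approx 1010.0$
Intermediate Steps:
$q{\left(o \right)} = \sqrt{- o}$
$K = \frac{1}{4269 + \sqrt{5}}$ ($K = \frac{1}{4269 + \sqrt{\left(-1\right) \left(-5\right)}} = \frac{1}{4269 + \sqrt{5}} \approx 0.00023412$)
$K + w = \left(\frac{4269}{18224356} - \frac{\sqrt{5}}{18224356}\right) + 1010 = \frac{18406603829}{18224356} - \frac{\sqrt{5}}{18224356}$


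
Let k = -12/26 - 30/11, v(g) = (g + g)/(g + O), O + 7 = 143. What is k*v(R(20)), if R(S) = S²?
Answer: -45600/9581 ≈ -4.7594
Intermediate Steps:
O = 136 (O = -7 + 143 = 136)
v(g) = 2*g/(136 + g) (v(g) = (g + g)/(g + 136) = (2*g)/(136 + g) = 2*g/(136 + g))
k = -456/143 (k = -12*1/26 - 30*1/11 = -6/13 - 30/11 = -456/143 ≈ -3.1888)
k*v(R(20)) = -912*20²/(143*(136 + 20²)) = -912*400/(143*(136 + 400)) = -912*400/(143*536) = -456/143*100/67 = -45600/9581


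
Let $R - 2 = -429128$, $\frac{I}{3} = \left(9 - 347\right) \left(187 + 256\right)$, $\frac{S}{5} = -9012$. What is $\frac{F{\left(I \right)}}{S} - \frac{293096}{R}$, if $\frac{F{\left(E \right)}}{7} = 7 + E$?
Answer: $\frac{45417856025}{644547252} \approx 70.465$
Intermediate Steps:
$S = -45060$ ($S = 5 \left(-9012\right) = -45060$)
$I = -449202$ ($I = 3 \left(9 - 347\right) \left(187 + 256\right) = 3 \left(\left(-338\right) 443\right) = 3 \left(-149734\right) = -449202$)
$R = -429126$ ($R = 2 - 429128 = -429126$)
$F{\left(E \right)} = 49 + 7 E$ ($F{\left(E \right)} = 7 \left(7 + E\right) = 49 + 7 E$)
$\frac{F{\left(I \right)}}{S} - \frac{293096}{R} = \frac{49 + 7 \left(-449202\right)}{-45060} - \frac{293096}{-429126} = \left(49 - 3144414\right) \left(- \frac{1}{45060}\right) - - \frac{146548}{214563} = \left(-3144365\right) \left(- \frac{1}{45060}\right) + \frac{146548}{214563} = \frac{628873}{9012} + \frac{146548}{214563} = \frac{45417856025}{644547252}$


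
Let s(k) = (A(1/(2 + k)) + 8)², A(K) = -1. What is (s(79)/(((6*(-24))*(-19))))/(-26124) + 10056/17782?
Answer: 51339598819/90783796032 ≈ 0.56551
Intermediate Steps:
s(k) = 49 (s(k) = (-1 + 8)² = 7² = 49)
(s(79)/(((6*(-24))*(-19))))/(-26124) + 10056/17782 = (49/(((6*(-24))*(-19))))/(-26124) + 10056/17782 = (49/((-144*(-19))))*(-1/26124) + 10056*(1/17782) = (49/2736)*(-1/26124) + 5028/8891 = -7/10210752 + 5028/8891 = 51339598819/90783796032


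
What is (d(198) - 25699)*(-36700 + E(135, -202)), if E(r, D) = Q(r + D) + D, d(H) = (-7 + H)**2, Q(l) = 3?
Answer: -397845018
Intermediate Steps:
E(r, D) = 3 + D
(d(198) - 25699)*(-36700 + E(135, -202)) = ((-7 + 198)**2 - 25699)*(-36700 + (3 - 202)) = (191**2 - 25699)*(-36700 - 199) = (36481 - 25699)*(-36899) = 10782*(-36899) = -397845018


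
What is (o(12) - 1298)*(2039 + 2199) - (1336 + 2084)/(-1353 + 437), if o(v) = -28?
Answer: -1286884797/229 ≈ -5.6196e+6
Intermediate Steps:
(o(12) - 1298)*(2039 + 2199) - (1336 + 2084)/(-1353 + 437) = (-28 - 1298)*(2039 + 2199) - (1336 + 2084)/(-1353 + 437) = -1326*4238 - 3420/(-916) = -5619588 - 3420*(-1)/916 = -5619588 - 1*(-855/229) = -5619588 + 855/229 = -1286884797/229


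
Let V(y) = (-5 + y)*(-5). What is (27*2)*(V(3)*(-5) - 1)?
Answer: -2754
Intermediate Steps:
V(y) = 25 - 5*y
(27*2)*(V(3)*(-5) - 1) = (27*2)*((25 - 5*3)*(-5) - 1) = 54*((25 - 15)*(-5) - 1) = 54*(10*(-5) - 1) = 54*(-50 - 1) = 54*(-51) = -2754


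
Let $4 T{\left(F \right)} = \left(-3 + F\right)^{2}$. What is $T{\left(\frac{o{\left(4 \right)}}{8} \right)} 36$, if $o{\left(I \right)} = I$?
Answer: $\frac{225}{4} \approx 56.25$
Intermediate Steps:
$T{\left(F \right)} = \frac{\left(-3 + F\right)^{2}}{4}$
$T{\left(\frac{o{\left(4 \right)}}{8} \right)} 36 = \frac{\left(-3 + \frac{4}{8}\right)^{2}}{4} \cdot 36 = \frac{\left(-3 + 4 \cdot \frac{1}{8}\right)^{2}}{4} \cdot 36 = \frac{\left(-3 + \frac{1}{2}\right)^{2}}{4} \cdot 36 = \frac{\left(- \frac{5}{2}\right)^{2}}{4} \cdot 36 = \frac{1}{4} \cdot \frac{25}{4} \cdot 36 = \frac{25}{16} \cdot 36 = \frac{225}{4}$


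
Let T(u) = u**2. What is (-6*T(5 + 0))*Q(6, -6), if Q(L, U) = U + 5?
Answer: 150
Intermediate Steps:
Q(L, U) = 5 + U
(-6*T(5 + 0))*Q(6, -6) = (-6*(5 + 0)**2)*(5 - 6) = -6*5**2*(-1) = -6*25*(-1) = -150*(-1) = 150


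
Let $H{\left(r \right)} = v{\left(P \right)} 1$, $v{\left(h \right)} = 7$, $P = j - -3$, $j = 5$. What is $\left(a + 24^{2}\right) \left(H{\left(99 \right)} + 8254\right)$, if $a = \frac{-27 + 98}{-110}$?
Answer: $\frac{47530039}{10} \approx 4.753 \cdot 10^{6}$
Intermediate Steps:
$P = 8$ ($P = 5 - -3 = 5 + 3 = 8$)
$H{\left(r \right)} = 7$ ($H{\left(r \right)} = 7 \cdot 1 = 7$)
$a = - \frac{71}{110}$ ($a = \left(- \frac{1}{110}\right) 71 = - \frac{71}{110} \approx -0.64545$)
$\left(a + 24^{2}\right) \left(H{\left(99 \right)} + 8254\right) = \left(- \frac{71}{110} + 24^{2}\right) \left(7 + 8254\right) = \left(- \frac{71}{110} + 576\right) 8261 = \frac{63289}{110} \cdot 8261 = \frac{47530039}{10}$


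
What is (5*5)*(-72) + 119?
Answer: -1681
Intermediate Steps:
(5*5)*(-72) + 119 = 25*(-72) + 119 = -1800 + 119 = -1681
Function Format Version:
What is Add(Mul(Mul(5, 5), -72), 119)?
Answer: -1681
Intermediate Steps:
Add(Mul(Mul(5, 5), -72), 119) = Add(Mul(25, -72), 119) = Add(-1800, 119) = -1681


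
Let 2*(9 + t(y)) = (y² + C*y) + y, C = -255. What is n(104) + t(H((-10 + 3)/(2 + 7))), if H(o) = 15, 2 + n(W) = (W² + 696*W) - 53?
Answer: 162687/2 ≈ 81344.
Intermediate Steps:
n(W) = -55 + W² + 696*W (n(W) = -2 + ((W² + 696*W) - 53) = -2 + (-53 + W² + 696*W) = -55 + W² + 696*W)
t(y) = -9 + y²/2 - 127*y (t(y) = -9 + ((y² - 255*y) + y)/2 = -9 + (y² - 254*y)/2 = -9 + (y²/2 - 127*y) = -9 + y²/2 - 127*y)
n(104) + t(H((-10 + 3)/(2 + 7))) = (-55 + 104² + 696*104) + (-9 + (½)*15² - 127*15) = (-55 + 10816 + 72384) + (-9 + (½)*225 - 1905) = 83145 + (-9 + 225/2 - 1905) = 83145 - 3603/2 = 162687/2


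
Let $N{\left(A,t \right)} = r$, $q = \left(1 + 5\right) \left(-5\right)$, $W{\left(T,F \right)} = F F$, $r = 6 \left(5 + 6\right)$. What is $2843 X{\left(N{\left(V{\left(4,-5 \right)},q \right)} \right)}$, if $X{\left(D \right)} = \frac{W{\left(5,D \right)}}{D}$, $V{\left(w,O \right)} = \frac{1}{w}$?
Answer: $187638$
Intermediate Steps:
$r = 66$ ($r = 6 \cdot 11 = 66$)
$W{\left(T,F \right)} = F^{2}$
$q = -30$ ($q = 6 \left(-5\right) = -30$)
$N{\left(A,t \right)} = 66$
$X{\left(D \right)} = D$ ($X{\left(D \right)} = \frac{D^{2}}{D} = D$)
$2843 X{\left(N{\left(V{\left(4,-5 \right)},q \right)} \right)} = 2843 \cdot 66 = 187638$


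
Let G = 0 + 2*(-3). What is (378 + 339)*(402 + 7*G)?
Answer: 258120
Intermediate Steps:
G = -6 (G = 0 - 6 = -6)
(378 + 339)*(402 + 7*G) = (378 + 339)*(402 + 7*(-6)) = 717*(402 - 42) = 717*360 = 258120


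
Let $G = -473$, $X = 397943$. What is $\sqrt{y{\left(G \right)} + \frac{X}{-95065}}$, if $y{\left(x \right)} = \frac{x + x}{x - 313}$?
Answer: $\frac{i \sqrt{4162930632530430}}{37360545} \approx 1.727 i$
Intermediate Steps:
$y{\left(x \right)} = \frac{2 x}{-313 + x}$
$\sqrt{y{\left(G \right)} + \frac{X}{-95065}} = \sqrt{2 \left(-473\right) \frac{1}{-313 - 473} + \frac{397943}{-95065}} = \sqrt{2 \left(-473\right) \frac{1}{-786} + 397943 \left(- \frac{1}{95065}\right)} = \sqrt{2 \left(-473\right) \left(- \frac{1}{786}\right) - \frac{397943}{95065}} = \sqrt{\frac{473}{393} - \frac{397943}{95065}} = \sqrt{- \frac{111425854}{37360545}} = \frac{i \sqrt{4162930632530430}}{37360545}$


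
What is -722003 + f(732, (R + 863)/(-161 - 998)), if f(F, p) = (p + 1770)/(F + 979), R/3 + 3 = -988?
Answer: -1431765273607/1983049 ≈ -7.2200e+5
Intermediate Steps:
R = -2973 (R = -9 + 3*(-988) = -9 - 2964 = -2973)
f(F, p) = (1770 + p)/(979 + F)
-722003 + f(732, (R + 863)/(-161 - 998)) = -722003 + (1770 + (-2973 + 863)/(-161 - 998))/(979 + 732) = -722003 + (1770 - 2110/(-1159))/1711 = -722003 + (1770 - 2110*(-1/1159))/1711 = -722003 + (1770 + 2110/1159)/1711 = -722003 + (1/1711)*(2053540/1159) = -722003 + 2053540/1983049 = -1431765273607/1983049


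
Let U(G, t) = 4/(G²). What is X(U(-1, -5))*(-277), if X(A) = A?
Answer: -1108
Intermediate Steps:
U(G, t) = 4/G²
X(U(-1, -5))*(-277) = (4/(-1)²)*(-277) = (4*1)*(-277) = 4*(-277) = -1108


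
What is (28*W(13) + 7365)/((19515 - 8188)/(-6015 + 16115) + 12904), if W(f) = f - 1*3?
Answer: 77214500/130341727 ≈ 0.59240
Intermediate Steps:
W(f) = -3 + f (W(f) = f - 3 = -3 + f)
(28*W(13) + 7365)/((19515 - 8188)/(-6015 + 16115) + 12904) = (28*(-3 + 13) + 7365)/((19515 - 8188)/(-6015 + 16115) + 12904) = (28*10 + 7365)/(11327/10100 + 12904) = (280 + 7365)/(11327*(1/10100) + 12904) = 7645/(11327/10100 + 12904) = 7645/(130341727/10100) = 7645*(10100/130341727) = 77214500/130341727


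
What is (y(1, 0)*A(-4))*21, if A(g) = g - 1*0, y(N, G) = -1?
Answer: 84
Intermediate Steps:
A(g) = g (A(g) = g + 0 = g)
(y(1, 0)*A(-4))*21 = -1*(-4)*21 = 4*21 = 84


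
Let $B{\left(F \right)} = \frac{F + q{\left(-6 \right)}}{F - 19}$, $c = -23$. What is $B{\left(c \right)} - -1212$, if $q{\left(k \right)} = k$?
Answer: $\frac{50933}{42} \approx 1212.7$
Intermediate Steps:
$B{\left(F \right)} = \frac{-6 + F}{-19 + F}$ ($B{\left(F \right)} = \frac{F - 6}{F - 19} = \frac{-6 + F}{-19 + F}$)
$B{\left(c \right)} - -1212 = \frac{-6 - 23}{-19 - 23} - -1212 = \frac{1}{-42} \left(-29\right) + 1212 = \left(- \frac{1}{42}\right) \left(-29\right) + 1212 = \frac{29}{42} + 1212 = \frac{50933}{42}$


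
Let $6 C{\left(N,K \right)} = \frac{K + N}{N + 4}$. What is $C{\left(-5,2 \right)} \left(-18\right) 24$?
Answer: $-216$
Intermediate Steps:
$C{\left(N,K \right)} = \frac{K + N}{6 \left(4 + N\right)}$ ($C{\left(N,K \right)} = \frac{\left(K + N\right) \frac{1}{N + 4}}{6} = \frac{\left(K + N\right) \frac{1}{4 + N}}{6} = \frac{\frac{1}{4 + N} \left(K + N\right)}{6} = \frac{K + N}{6 \left(4 + N\right)}$)
$C{\left(-5,2 \right)} \left(-18\right) 24 = \frac{2 - 5}{6 \left(4 - 5\right)} \left(-18\right) 24 = \frac{1}{6} \frac{1}{-1} \left(-3\right) \left(-18\right) 24 = \frac{1}{6} \left(-1\right) \left(-3\right) \left(-18\right) 24 = \frac{1}{2} \left(-18\right) 24 = \left(-9\right) 24 = -216$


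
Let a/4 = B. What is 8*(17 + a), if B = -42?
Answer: -1208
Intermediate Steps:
a = -168 (a = 4*(-42) = -168)
8*(17 + a) = 8*(17 - 168) = 8*(-151) = -1208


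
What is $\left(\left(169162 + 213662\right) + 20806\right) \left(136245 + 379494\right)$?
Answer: $208167732570$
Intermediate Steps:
$\left(\left(169162 + 213662\right) + 20806\right) \left(136245 + 379494\right) = \left(382824 + 20806\right) 515739 = 403630 \cdot 515739 = 208167732570$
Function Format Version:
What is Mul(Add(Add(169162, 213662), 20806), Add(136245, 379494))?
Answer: 208167732570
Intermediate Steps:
Mul(Add(Add(169162, 213662), 20806), Add(136245, 379494)) = Mul(Add(382824, 20806), 515739) = Mul(403630, 515739) = 208167732570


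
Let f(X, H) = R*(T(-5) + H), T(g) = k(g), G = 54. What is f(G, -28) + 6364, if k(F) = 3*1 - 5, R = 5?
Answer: 6214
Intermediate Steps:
k(F) = -2 (k(F) = 3 - 5 = -2)
T(g) = -2
f(X, H) = -10 + 5*H (f(X, H) = 5*(-2 + H) = -10 + 5*H)
f(G, -28) + 6364 = (-10 + 5*(-28)) + 6364 = (-10 - 140) + 6364 = -150 + 6364 = 6214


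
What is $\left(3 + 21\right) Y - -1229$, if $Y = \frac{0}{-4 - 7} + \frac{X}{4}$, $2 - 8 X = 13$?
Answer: $\frac{4883}{4} \approx 1220.8$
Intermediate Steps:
$X = - \frac{11}{8}$ ($X = \frac{1}{4} - \frac{13}{8} = - \frac{11}{8} \approx -1.375$)
$Y = - \frac{11}{32}$ ($Y = \frac{0}{-4 - 7} - \frac{11}{8 \cdot 4} = \frac{0}{-11} - \frac{11}{32} = 0 \left(- \frac{1}{11}\right) - \frac{11}{32} = 0 - \frac{11}{32} = - \frac{11}{32} \approx -0.34375$)
$\left(3 + 21\right) Y - -1229 = \left(3 + 21\right) \left(- \frac{11}{32}\right) - -1229 = 24 \left(- \frac{11}{32}\right) + 1229 = - \frac{33}{4} + 1229 = \frac{4883}{4}$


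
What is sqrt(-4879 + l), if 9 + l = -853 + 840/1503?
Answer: I*sqrt(1440856461)/501 ≈ 75.766*I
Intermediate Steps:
l = -431582/501 (l = -9 + (-853 + 840/1503) = -9 + (-853 + 840*(1/1503)) = -9 + (-853 + 280/501) = -9 - 427073/501 = -431582/501 ≈ -861.44)
sqrt(-4879 + l) = sqrt(-4879 - 431582/501) = sqrt(-2875961/501) = I*sqrt(1440856461)/501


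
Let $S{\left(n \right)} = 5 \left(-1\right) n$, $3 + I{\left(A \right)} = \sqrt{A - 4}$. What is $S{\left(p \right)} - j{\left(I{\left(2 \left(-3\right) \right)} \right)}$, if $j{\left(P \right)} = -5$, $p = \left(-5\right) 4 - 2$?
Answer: $115$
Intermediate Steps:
$I{\left(A \right)} = -3 + \sqrt{-4 + A}$ ($I{\left(A \right)} = -3 + \sqrt{A - 4} = -3 + \sqrt{-4 + A}$)
$p = -22$ ($p = -20 - 2 = -22$)
$S{\left(n \right)} = - 5 n$
$S{\left(p \right)} - j{\left(I{\left(2 \left(-3\right) \right)} \right)} = \left(-5\right) \left(-22\right) - -5 = 110 + 5 = 115$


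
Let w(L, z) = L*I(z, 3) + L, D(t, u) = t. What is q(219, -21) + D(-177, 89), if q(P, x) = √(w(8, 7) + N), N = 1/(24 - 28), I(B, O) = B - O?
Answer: -177 + √159/2 ≈ -170.70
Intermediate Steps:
w(L, z) = L + L*(-3 + z) (w(L, z) = L*(z - 1*3) + L = L*(z - 3) + L = L*(-3 + z) + L = L + L*(-3 + z))
N = -¼ (N = 1/(-4) = -¼ ≈ -0.25000)
q(P, x) = √159/2 (q(P, x) = √(8*(-2 + 7) - ¼) = √(8*5 - ¼) = √(40 - ¼) = √(159/4) = √159/2)
q(219, -21) + D(-177, 89) = √159/2 - 177 = -177 + √159/2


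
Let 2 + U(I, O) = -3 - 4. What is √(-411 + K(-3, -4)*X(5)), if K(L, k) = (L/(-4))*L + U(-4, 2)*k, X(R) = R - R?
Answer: I*√411 ≈ 20.273*I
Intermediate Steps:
U(I, O) = -9 (U(I, O) = -2 + (-3 - 4) = -2 - 7 = -9)
X(R) = 0
K(L, k) = -9*k - L²/4 (K(L, k) = (L/(-4))*L - 9*k = (L*(-¼))*L - 9*k = (-L/4)*L - 9*k = -L²/4 - 9*k = -9*k - L²/4)
√(-411 + K(-3, -4)*X(5)) = √(-411 + (-9*(-4) - ¼*(-3)²)*0) = √(-411 + (36 - ¼*9)*0) = √(-411 + (36 - 9/4)*0) = √(-411 + (135/4)*0) = √(-411 + 0) = √(-411) = I*√411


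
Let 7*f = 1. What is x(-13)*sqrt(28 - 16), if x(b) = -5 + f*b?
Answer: -96*sqrt(3)/7 ≈ -23.754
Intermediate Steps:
f = 1/7 (f = (1/7)*1 = 1/7 ≈ 0.14286)
x(b) = -5 + b/7
x(-13)*sqrt(28 - 16) = (-5 + (1/7)*(-13))*sqrt(28 - 16) = (-5 - 13/7)*sqrt(12) = -96*sqrt(3)/7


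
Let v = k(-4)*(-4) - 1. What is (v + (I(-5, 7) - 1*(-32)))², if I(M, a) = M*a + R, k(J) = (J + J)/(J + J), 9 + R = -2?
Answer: 361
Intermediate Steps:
R = -11 (R = -9 - 2 = -11)
k(J) = 1 (k(J) = (2*J)/((2*J)) = (2*J)*(1/(2*J)) = 1)
I(M, a) = -11 + M*a (I(M, a) = M*a - 11 = -11 + M*a)
v = -5 (v = 1*(-4) - 1 = -4 - 1 = -5)
(v + (I(-5, 7) - 1*(-32)))² = (-5 + ((-11 - 5*7) - 1*(-32)))² = (-5 + ((-11 - 35) + 32))² = (-5 + (-46 + 32))² = (-5 - 14)² = (-19)² = 361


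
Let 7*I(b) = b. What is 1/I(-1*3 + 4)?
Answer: 7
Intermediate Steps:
I(b) = b/7
1/I(-1*3 + 4) = 1/((-1*3 + 4)/7) = 1/((-3 + 4)/7) = 1/((⅐)*1) = 1/(⅐) = 7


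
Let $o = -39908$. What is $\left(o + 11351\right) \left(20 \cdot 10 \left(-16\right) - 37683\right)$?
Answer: $1167495831$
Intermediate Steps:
$\left(o + 11351\right) \left(20 \cdot 10 \left(-16\right) - 37683\right) = \left(-39908 + 11351\right) \left(20 \cdot 10 \left(-16\right) - 37683\right) = - 28557 \left(200 \left(-16\right) - 37683\right) = - 28557 \left(-3200 - 37683\right) = \left(-28557\right) \left(-40883\right) = 1167495831$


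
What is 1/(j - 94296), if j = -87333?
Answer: -1/181629 ≈ -5.5057e-6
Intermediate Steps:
1/(j - 94296) = 1/(-87333 - 94296) = 1/(-181629) = -1/181629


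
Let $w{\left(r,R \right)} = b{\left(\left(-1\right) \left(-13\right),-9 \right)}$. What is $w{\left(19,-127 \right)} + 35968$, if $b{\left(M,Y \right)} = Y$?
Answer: $35959$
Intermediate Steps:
$w{\left(r,R \right)} = -9$
$w{\left(19,-127 \right)} + 35968 = -9 + 35968 = 35959$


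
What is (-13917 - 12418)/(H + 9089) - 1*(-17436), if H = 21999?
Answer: 542024033/31088 ≈ 17435.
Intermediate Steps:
(-13917 - 12418)/(H + 9089) - 1*(-17436) = (-13917 - 12418)/(21999 + 9089) - 1*(-17436) = -26335/31088 + 17436 = 542024033/31088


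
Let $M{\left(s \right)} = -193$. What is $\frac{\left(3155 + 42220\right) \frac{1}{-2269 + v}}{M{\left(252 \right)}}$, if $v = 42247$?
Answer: $- \frac{15125}{2571918} \approx -0.0058808$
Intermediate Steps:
$\frac{\left(3155 + 42220\right) \frac{1}{-2269 + v}}{M{\left(252 \right)}} = \frac{\left(3155 + 42220\right) \frac{1}{-2269 + 42247}}{-193} = \frac{45375}{39978} \left(- \frac{1}{193}\right) = 45375 \cdot \frac{1}{39978} \left(- \frac{1}{193}\right) = \frac{15125}{13326} \left(- \frac{1}{193}\right) = - \frac{15125}{2571918}$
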